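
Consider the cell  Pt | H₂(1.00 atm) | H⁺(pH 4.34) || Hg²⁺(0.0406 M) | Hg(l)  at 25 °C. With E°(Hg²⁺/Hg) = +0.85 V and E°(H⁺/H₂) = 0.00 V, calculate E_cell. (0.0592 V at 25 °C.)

1.07 V

The Hg²⁺/Hg couple is the cathode, so E°_cell = 0.85 V; n = 2.
[H⁺] = 10^(−4.34) = 4.6 × 10^-5 M, and Q = [H⁺]^2 / ([Hg²⁺]·P(H₂)) = 5.15 × 10^-8.
E = E° − (0.0592/2) log Q = 0.85 − (0.0592/2)(-7.289) = 1.066 V.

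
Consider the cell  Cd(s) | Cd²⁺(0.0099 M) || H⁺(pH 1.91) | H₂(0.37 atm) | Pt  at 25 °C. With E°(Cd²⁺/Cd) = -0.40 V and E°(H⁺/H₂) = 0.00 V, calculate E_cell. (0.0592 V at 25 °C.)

The hydrogen couple is the cathode, so E°_cell = 0.40 V; n = 2.
[H⁺] = 10^(−1.91) = 0.012 M, and Q = [Cd²⁺]·P(H₂) / [H⁺]^2 = 24.2.
E = E° − (0.0592/2) log Q = 0.40 − (0.0592/2)(1.384) = 0.359 V.

0.36 V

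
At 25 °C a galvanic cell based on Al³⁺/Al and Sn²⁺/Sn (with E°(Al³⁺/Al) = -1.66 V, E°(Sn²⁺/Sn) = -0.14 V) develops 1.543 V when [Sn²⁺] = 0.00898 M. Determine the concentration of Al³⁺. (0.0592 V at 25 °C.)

5.8 × 10^-5 M

From the Nernst equation, log Q = n(E° − E)/0.0592 = 6(1.52 − 1.543)/0.0592 = -2.331, so Q = 0.00467.
With Q = [Al³⁺]^2/[Sn²⁺]^3 and the known concentrations, [Al³⁺]^2 in the numerator gives [Al³⁺] = 5.8 × 10^-5 M.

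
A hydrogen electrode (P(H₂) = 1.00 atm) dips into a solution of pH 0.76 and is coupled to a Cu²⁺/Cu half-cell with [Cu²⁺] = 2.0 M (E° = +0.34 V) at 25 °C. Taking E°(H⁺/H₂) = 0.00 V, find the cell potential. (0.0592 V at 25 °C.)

0.39 V

The Cu²⁺/Cu couple is the cathode, so E°_cell = 0.34 V; n = 2.
[H⁺] = 10^(−0.76) = 0.17 M, and Q = [H⁺]^2 / ([Cu²⁺]·P(H₂)) = 0.0151.
E = E° − (0.0592/2) log Q = 0.34 − (0.0592/2)(-1.821) = 0.394 V.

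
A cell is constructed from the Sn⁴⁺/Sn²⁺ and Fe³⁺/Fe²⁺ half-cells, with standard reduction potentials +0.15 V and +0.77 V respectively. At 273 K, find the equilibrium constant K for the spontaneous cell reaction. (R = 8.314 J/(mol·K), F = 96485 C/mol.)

7.8 × 10^22

E°_cell = +0.77 − (+0.15) = 0.62 V, with n = 2 electrons transferred.
At equilibrium E = 0, so the Nernst equation gives ln K = nFE°/RT = (2)(96485)(0.62)/((8.314)(273)) = 52.71.
K = e^52.71 = 7.8 × 10^22.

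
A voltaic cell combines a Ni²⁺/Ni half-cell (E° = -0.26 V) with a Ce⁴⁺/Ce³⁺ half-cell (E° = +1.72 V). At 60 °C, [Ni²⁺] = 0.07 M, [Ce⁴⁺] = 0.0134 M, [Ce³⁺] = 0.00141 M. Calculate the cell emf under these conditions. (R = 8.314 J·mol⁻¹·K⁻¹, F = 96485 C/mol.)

The Ce⁴⁺/Ce³⁺ couple has the higher reduction potential and acts as the cathode, so E°_cell = +1.72 − (-0.26) = 1.98 V.
Balancing electrons gives n = 2; the reaction quotient is Q = [Ni²⁺]·[Ce³⁺]^2/[Ce⁴⁺]^2 = 7.75 × 10^-4.
E = E° − (RT/nF) ln Q = 1.98 − (8.314×333)/(2×96485) × (-7.163) = 1.980 + 0.103 = 2.083 V.

2.08 V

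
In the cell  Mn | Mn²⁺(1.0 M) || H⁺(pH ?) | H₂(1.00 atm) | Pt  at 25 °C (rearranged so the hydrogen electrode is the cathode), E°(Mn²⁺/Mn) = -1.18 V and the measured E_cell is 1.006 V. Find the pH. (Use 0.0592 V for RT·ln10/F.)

E°_cell = 1.18 V and n = 2.
log Q = n(E° − E)/0.0592 = 2×(1.18 − 1.006)/0.0592 = 5.878.
With Q = [Mn²⁺]·P(H₂) / [H⁺]^2, solving for [H⁺] gives log[H⁺] = -2.939, so pH = 2.94.

pH = 2.94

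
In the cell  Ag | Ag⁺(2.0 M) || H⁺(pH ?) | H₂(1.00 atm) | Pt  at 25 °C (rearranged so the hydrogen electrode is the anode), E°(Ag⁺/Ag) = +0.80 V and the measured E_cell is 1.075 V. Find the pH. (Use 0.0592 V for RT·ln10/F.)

E°_cell = 0.80 V and n = 2.
log Q = n(E° − E)/0.0592 = 2×(0.80 − 1.075)/0.0592 = -9.291.
With Q = [H⁺]^2 / ([Ag⁺]^2·P(H₂)), solving for [H⁺] gives log[H⁺] = -4.344, so pH = 4.34.

pH = 4.34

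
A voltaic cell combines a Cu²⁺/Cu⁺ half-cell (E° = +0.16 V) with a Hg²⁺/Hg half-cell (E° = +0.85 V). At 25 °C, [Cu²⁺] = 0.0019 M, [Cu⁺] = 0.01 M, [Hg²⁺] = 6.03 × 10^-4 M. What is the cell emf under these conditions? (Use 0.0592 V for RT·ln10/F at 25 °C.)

The Hg²⁺/Hg couple has the higher reduction potential and acts as the cathode, so E°_cell = +0.85 − (+0.16) = 0.69 V.
Balancing electrons gives n = 2; the reaction quotient is Q = [Cu²⁺]^2/([Cu⁺]^2·[Hg²⁺]) = 59.9.
At 25 °C, E = E° − (0.0592/n) log Q = 0.69 − (0.0592/2)(1.777) = 0.690 − 0.053 = 0.637 V.

0.637 V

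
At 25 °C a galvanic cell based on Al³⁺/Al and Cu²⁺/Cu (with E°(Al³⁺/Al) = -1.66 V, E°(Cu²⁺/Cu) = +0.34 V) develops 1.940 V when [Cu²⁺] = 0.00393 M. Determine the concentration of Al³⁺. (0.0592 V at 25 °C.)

From the Nernst equation, log Q = n(E° − E)/0.0592 = 6(2.00 − 1.940)/0.0592 = 6.081, so Q = 1.21 × 10^6.
With Q = [Al³⁺]^2/[Cu²⁺]^3 and the known concentrations, [Al³⁺]^2 in the numerator gives [Al³⁺] = 0.27 M.

0.27 M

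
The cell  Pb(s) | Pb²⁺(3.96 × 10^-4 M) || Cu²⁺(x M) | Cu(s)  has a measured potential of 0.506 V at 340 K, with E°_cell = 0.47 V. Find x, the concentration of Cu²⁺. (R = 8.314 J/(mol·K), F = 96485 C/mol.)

From the Nernst equation, ln Q = nF(E° − E)/RT = 2×96485×(0.47 − 0.506)/(8.314×340) = -2.458, so Q = 0.0856.
With Q = [Pb²⁺]/[Cu²⁺] and the known concentrations, [Cu²⁺] in the denominator gives [Cu²⁺] = 0.0046 M.

0.0046 M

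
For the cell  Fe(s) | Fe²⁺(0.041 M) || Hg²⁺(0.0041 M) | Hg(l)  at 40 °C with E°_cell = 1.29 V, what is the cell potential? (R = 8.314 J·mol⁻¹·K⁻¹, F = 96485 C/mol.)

1.26 V

Balancing electrons gives n = 2; the reaction quotient is Q = [Fe²⁺]/[Hg²⁺] = 10.0.
E = E° − (RT/nF) ln Q = 1.29 − (8.314×313)/(2×96485) × (2.303) = 1.290 − 0.031 = 1.259 V.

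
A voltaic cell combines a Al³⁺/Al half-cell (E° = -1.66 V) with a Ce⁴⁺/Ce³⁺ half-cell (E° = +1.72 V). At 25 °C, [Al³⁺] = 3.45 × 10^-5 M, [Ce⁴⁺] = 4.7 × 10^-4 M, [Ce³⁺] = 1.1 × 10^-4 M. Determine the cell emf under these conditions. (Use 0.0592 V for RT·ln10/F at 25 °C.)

3.51 V

The Ce⁴⁺/Ce³⁺ couple has the higher reduction potential and acts as the cathode, so E°_cell = +1.72 − (-1.66) = 3.38 V.
Balancing electrons gives n = 3; the reaction quotient is Q = [Al³⁺]·[Ce³⁺]^3/[Ce⁴⁺]^3 = 4.42 × 10^-7.
At 25 °C, E = E° − (0.0592/n) log Q = 3.38 − (0.0592/3)(-6.354) = 3.380 + 0.125 = 3.505 V.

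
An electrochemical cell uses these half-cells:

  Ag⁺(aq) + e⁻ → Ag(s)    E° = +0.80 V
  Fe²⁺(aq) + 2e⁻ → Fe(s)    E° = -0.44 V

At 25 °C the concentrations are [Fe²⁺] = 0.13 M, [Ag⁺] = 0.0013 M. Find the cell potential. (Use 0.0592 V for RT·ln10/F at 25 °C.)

1.10 V

The Ag⁺/Ag couple has the higher reduction potential and acts as the cathode, so E°_cell = +0.80 − (-0.44) = 1.24 V.
Balancing electrons gives n = 2; the reaction quotient is Q = [Fe²⁺]/[Ag⁺]^2 = 7.69 × 10^4.
At 25 °C, E = E° − (0.0592/n) log Q = 1.24 − (0.0592/2)(4.886) = 1.240 − 0.145 = 1.095 V.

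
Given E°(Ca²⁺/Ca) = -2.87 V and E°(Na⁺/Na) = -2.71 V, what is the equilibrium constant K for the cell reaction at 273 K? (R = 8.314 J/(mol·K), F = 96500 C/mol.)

8.1 × 10^5

E°_cell = -2.71 − (-2.87) = 0.16 V, with n = 2 electrons transferred.
At equilibrium E = 0, so the Nernst equation gives ln K = nFE°/RT = (2)(96500)(0.16)/((8.314)(273)) = 13.61.
K = e^13.61 = 8.1 × 10^5.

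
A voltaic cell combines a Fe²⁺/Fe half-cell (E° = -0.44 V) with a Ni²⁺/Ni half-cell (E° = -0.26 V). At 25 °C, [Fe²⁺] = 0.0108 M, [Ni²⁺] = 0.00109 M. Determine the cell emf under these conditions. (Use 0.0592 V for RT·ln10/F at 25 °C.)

The Ni²⁺/Ni couple has the higher reduction potential and acts as the cathode, so E°_cell = -0.26 − (-0.44) = 0.18 V.
Balancing electrons gives n = 2; the reaction quotient is Q = [Fe²⁺]/[Ni²⁺] = 9.91.
At 25 °C, E = E° − (0.0592/n) log Q = 0.18 − (0.0592/2)(0.996) = 0.180 − 0.029 = 0.151 V.

0.151 V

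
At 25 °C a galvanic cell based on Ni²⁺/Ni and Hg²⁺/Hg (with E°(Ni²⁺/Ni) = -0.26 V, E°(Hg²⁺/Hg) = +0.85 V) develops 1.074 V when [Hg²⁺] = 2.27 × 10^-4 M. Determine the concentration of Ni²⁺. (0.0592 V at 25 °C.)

From the Nernst equation, log Q = n(E° − E)/0.0592 = 2(1.11 − 1.074)/0.0592 = 1.216, so Q = 16.5.
With Q = [Ni²⁺]/[Hg²⁺] and the known concentrations, [Ni²⁺] in the numerator gives [Ni²⁺] = 0.0037 M.

0.0037 M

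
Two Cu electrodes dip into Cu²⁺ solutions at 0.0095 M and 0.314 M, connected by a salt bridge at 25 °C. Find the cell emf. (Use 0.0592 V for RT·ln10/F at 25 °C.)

Both half-cells are Cu²⁺/Cu, so E°_cell = 0. The concentrated side is the cathode; the cell reaction moves Cu²⁺ from high to low concentration with n = 2.
Q = [Cu²⁺]_dilute/[Cu²⁺]_conc = 0.0095/0.314 = 0.0303.
E = 0 − (0.0592/2) log Q = −(0.0592/2)(-1.519) = 0.0450 V.

0.045 V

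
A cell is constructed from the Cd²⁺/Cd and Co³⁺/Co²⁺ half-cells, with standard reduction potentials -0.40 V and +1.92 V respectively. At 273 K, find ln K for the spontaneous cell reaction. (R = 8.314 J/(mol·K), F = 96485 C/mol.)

E°_cell = +1.92 − (-0.40) = 2.32 V, with n = 2 electrons transferred.
At equilibrium E = 0, so the Nernst equation gives ln K = nFE°/RT = (2)(96485)(2.32)/((8.314)(273)) = 197.24.

ln K = 197.2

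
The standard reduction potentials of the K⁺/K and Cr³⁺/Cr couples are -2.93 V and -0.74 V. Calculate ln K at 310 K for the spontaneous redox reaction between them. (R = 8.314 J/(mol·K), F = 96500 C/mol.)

ln K = 246.0

E°_cell = -0.74 − (-2.93) = 2.19 V, with n = 3 electrons transferred.
At equilibrium E = 0, so the Nernst equation gives ln K = nFE°/RT = (3)(96500)(2.19)/((8.314)(310)) = 245.99.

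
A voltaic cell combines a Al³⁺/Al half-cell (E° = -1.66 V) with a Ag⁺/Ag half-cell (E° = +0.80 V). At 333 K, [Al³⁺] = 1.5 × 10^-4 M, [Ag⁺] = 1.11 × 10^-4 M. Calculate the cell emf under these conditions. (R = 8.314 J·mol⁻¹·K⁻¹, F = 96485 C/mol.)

The Ag⁺/Ag couple has the higher reduction potential and acts as the cathode, so E°_cell = +0.80 − (-1.66) = 2.46 V.
Balancing electrons gives n = 3; the reaction quotient is Q = [Al³⁺]/[Ag⁺]^3 = 1.1 × 10^8.
E = E° − (RT/nF) ln Q = 2.46 − (8.314×333)/(3×96485) × (18.513) = 2.460 − 0.177 = 2.283 V.

2.28 V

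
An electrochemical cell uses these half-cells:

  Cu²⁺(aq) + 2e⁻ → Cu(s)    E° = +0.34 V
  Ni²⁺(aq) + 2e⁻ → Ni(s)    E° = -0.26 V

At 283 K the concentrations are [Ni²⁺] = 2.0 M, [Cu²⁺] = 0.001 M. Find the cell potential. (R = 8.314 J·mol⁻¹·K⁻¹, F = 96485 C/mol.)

0.507 V

The Cu²⁺/Cu couple has the higher reduction potential and acts as the cathode, so E°_cell = +0.34 − (-0.26) = 0.60 V.
Balancing electrons gives n = 2; the reaction quotient is Q = [Ni²⁺]/[Cu²⁺] = 2000.
E = E° − (RT/nF) ln Q = 0.60 − (8.314×283)/(2×96485) × (7.601) = 0.600 − 0.093 = 0.507 V.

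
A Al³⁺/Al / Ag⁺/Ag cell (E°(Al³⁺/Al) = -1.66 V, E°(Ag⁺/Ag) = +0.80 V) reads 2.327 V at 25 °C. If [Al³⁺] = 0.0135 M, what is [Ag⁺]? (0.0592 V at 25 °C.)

0.0013 M

From the Nernst equation, log Q = n(E° − E)/0.0592 = 3(2.46 − 2.327)/0.0592 = 6.740, so Q = 5.49 × 10^6.
With Q = [Al³⁺]/[Ag⁺]^3 and the known concentrations, [Ag⁺]^3 in the denominator gives [Ag⁺] = 0.0013 M.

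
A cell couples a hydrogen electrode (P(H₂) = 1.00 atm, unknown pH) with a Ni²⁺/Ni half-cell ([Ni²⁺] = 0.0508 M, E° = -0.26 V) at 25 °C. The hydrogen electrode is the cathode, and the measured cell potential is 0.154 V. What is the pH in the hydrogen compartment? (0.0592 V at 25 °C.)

pH = 2.44

E°_cell = 0.26 V and n = 2.
log Q = n(E° − E)/0.0592 = 2×(0.26 − 0.154)/0.0592 = 3.581.
With Q = [Ni²⁺]·P(H₂) / [H⁺]^2, solving for [H⁺] gives log[H⁺] = -2.438, so pH = 2.44.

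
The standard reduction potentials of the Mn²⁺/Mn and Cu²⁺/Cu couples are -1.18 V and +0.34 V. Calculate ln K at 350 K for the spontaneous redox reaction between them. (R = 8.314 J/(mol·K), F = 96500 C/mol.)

ln K = 100.8

E°_cell = +0.34 − (-1.18) = 1.52 V, with n = 2 electrons transferred.
At equilibrium E = 0, so the Nernst equation gives ln K = nFE°/RT = (2)(96500)(1.52)/((8.314)(350)) = 100.81.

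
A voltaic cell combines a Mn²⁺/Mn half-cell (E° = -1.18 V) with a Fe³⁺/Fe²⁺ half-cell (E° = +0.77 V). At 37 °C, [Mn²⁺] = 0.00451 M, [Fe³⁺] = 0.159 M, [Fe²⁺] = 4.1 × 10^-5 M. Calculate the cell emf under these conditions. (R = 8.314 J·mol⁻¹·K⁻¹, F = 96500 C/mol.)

2.24 V

The Fe³⁺/Fe²⁺ couple has the higher reduction potential and acts as the cathode, so E°_cell = +0.77 − (-1.18) = 1.95 V.
Balancing electrons gives n = 2; the reaction quotient is Q = [Mn²⁺]·[Fe²⁺]^2/[Fe³⁺]^2 = 3 × 10^-10.
E = E° − (RT/nF) ln Q = 1.95 − (8.314×310)/(2×96500) × (-21.928) = 1.950 + 0.293 = 2.243 V.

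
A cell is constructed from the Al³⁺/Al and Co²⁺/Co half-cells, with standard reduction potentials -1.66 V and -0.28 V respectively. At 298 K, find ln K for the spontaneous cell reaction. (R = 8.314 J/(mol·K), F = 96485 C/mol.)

ln K = 322.5

E°_cell = -0.28 − (-1.66) = 1.38 V, with n = 6 electrons transferred.
At equilibrium E = 0, so the Nernst equation gives ln K = nFE°/RT = (6)(96485)(1.38)/((8.314)(298)) = 322.45.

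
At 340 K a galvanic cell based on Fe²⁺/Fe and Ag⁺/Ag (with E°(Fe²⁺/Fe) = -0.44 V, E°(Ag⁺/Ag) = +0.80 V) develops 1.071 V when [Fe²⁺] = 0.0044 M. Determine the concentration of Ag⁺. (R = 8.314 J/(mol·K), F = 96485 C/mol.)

From the Nernst equation, ln Q = nF(E° − E)/RT = 2×96485×(1.24 − 1.071)/(8.314×340) = 11.537, so Q = 1.02 × 10^5.
With Q = [Fe²⁺]/[Ag⁺]^2 and the known concentrations, [Ag⁺]^2 in the denominator gives [Ag⁺] = 2.1 × 10^-4 M.

2.1 × 10^-4 M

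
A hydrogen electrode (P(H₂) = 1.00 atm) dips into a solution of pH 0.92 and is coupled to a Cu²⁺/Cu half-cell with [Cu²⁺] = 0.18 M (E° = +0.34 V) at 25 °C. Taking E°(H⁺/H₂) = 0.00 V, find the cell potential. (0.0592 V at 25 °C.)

0.37 V

The Cu²⁺/Cu couple is the cathode, so E°_cell = 0.34 V; n = 2.
[H⁺] = 10^(−0.92) = 0.12 M, and Q = [H⁺]^2 / ([Cu²⁺]·P(H₂)) = 0.0803.
E = E° − (0.0592/2) log Q = 0.34 − (0.0592/2)(-1.095) = 0.372 V.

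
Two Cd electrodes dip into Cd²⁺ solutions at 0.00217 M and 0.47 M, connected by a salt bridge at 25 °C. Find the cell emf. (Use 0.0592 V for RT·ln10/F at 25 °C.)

Both half-cells are Cd²⁺/Cd, so E°_cell = 0. The concentrated side is the cathode; the cell reaction moves Cd²⁺ from high to low concentration with n = 2.
Q = [Cd²⁺]_dilute/[Cd²⁺]_conc = 0.00217/0.47 = 0.00462.
E = 0 − (0.0592/2) log Q = −(0.0592/2)(-2.336) = 0.0691 V.

0.069 V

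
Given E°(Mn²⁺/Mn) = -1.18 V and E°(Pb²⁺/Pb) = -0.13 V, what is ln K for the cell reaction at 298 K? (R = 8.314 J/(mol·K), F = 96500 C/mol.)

E°_cell = -0.13 − (-1.18) = 1.05 V, with n = 2 electrons transferred.
At equilibrium E = 0, so the Nernst equation gives ln K = nFE°/RT = (2)(96500)(1.05)/((8.314)(298)) = 81.79.

ln K = 81.8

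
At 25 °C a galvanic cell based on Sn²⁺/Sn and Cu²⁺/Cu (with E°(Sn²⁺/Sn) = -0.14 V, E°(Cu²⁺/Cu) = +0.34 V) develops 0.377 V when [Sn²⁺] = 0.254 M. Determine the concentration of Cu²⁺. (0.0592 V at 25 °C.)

8.4 × 10^-5 M

From the Nernst equation, log Q = n(E° − E)/0.0592 = 2(0.48 − 0.377)/0.0592 = 3.480, so Q = 3020.
With Q = [Sn²⁺]/[Cu²⁺] and the known concentrations, [Cu²⁺] in the denominator gives [Cu²⁺] = 8.4 × 10^-5 M.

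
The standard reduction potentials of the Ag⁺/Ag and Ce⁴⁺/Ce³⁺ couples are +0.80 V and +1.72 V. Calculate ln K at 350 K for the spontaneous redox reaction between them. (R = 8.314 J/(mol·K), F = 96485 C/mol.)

ln K = 30.5

E°_cell = +1.72 − (+0.80) = 0.92 V, with n = 1 electron transferred.
At equilibrium E = 0, so the Nernst equation gives ln K = nFE°/RT = (1)(96485)(0.92)/((8.314)(350)) = 30.50.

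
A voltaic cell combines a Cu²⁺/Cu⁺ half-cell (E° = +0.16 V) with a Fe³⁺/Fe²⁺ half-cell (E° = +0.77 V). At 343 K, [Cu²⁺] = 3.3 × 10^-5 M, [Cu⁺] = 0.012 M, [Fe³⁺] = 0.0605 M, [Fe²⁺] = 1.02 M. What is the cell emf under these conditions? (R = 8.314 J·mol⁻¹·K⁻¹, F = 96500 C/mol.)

0.701 V

The Fe³⁺/Fe²⁺ couple has the higher reduction potential and acts as the cathode, so E°_cell = +0.77 − (+0.16) = 0.61 V.
Balancing electrons gives n = 1; the reaction quotient is Q = [Cu²⁺]·[Fe²⁺]/([Cu⁺]·[Fe³⁺]) = 0.0464.
E = E° − (RT/nF) ln Q = 0.61 − (8.314×343)/(1×96500) × (-3.071) = 0.610 + 0.091 = 0.701 V.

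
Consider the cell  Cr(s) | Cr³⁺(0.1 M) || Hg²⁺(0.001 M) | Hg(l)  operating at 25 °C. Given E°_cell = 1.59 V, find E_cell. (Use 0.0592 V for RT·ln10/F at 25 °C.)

1.52 V

Balancing electrons gives n = 6; the reaction quotient is Q = [Cr³⁺]^2/[Hg²⁺]^3 = 1 × 10^7.
At 25 °C, E = E° − (0.0592/n) log Q = 1.59 − (0.0592/6)(7.000) = 1.590 − 0.069 = 1.521 V.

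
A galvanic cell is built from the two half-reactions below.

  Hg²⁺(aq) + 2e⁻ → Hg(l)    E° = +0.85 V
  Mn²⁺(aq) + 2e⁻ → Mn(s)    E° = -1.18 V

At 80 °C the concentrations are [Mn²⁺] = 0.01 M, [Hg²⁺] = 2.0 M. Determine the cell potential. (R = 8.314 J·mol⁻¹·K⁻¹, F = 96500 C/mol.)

2.11 V

The Hg²⁺/Hg couple has the higher reduction potential and acts as the cathode, so E°_cell = +0.85 − (-1.18) = 2.03 V.
Balancing electrons gives n = 2; the reaction quotient is Q = [Mn²⁺]/[Hg²⁺] = 0.00500.
E = E° − (RT/nF) ln Q = 2.03 − (8.314×353)/(2×96500) × (-5.298) = 2.030 + 0.081 = 2.111 V.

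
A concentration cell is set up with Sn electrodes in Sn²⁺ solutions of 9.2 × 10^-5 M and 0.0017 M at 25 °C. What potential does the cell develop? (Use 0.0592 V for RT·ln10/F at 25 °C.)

0.038 V

Both half-cells are Sn²⁺/Sn, so E°_cell = 0. The concentrated side is the cathode; the cell reaction moves Sn²⁺ from high to low concentration with n = 2.
Q = [Sn²⁺]_dilute/[Sn²⁺]_conc = 9.2 × 10^-5/0.0017 = 0.0541.
E = 0 − (0.0592/2) log Q = −(0.0592/2)(-1.267) = 0.0375 V.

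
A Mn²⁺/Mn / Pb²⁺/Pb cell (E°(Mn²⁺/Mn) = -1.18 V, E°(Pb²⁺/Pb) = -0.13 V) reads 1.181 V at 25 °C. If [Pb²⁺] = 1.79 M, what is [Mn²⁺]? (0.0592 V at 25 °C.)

6.7 × 10^-5 M

From the Nernst equation, log Q = n(E° − E)/0.0592 = 2(1.05 − 1.181)/0.0592 = -4.426, so Q = 3.75 × 10^-5.
With Q = [Mn²⁺]/[Pb²⁺] and the known concentrations, [Mn²⁺] in the numerator gives [Mn²⁺] = 6.7 × 10^-5 M.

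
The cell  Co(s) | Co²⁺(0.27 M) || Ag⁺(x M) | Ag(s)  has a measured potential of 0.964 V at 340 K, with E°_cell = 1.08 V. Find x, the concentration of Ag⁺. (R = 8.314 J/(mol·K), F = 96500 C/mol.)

From the Nernst equation, ln Q = nF(E° − E)/RT = 2×96500×(1.08 − 0.964)/(8.314×340) = 7.920, so Q = 2750.
With Q = [Co²⁺]/[Ag⁺]^2 and the known concentrations, [Ag⁺]^2 in the denominator gives [Ag⁺] = 0.0099 M.

0.0099 M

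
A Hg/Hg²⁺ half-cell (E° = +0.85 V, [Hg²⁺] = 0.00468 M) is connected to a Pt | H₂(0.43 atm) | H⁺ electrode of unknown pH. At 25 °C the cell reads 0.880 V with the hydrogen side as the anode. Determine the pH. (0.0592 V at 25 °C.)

pH = 1.85

E°_cell = 0.85 V and n = 2.
log Q = n(E° − E)/0.0592 = 2×(0.85 − 0.880)/0.0592 = -1.014.
With Q = [H⁺]^2 / ([Hg²⁺]·P(H₂)), solving for [H⁺] gives log[H⁺] = -1.855, so pH = 1.85.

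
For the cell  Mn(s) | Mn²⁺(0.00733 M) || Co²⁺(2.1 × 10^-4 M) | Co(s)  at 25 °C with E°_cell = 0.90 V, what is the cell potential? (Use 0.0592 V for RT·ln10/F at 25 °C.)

Balancing electrons gives n = 2; the reaction quotient is Q = [Mn²⁺]/[Co²⁺] = 34.9.
At 25 °C, E = E° − (0.0592/n) log Q = 0.90 − (0.0592/2)(1.543) = 0.900 − 0.046 = 0.854 V.

0.854 V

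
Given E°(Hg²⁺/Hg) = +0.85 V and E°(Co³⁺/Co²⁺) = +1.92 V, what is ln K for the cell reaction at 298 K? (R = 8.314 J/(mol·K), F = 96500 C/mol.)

E°_cell = +1.92 − (+0.85) = 1.07 V, with n = 2 electrons transferred.
At equilibrium E = 0, so the Nernst equation gives ln K = nFE°/RT = (2)(96500)(1.07)/((8.314)(298)) = 83.35.

ln K = 83.4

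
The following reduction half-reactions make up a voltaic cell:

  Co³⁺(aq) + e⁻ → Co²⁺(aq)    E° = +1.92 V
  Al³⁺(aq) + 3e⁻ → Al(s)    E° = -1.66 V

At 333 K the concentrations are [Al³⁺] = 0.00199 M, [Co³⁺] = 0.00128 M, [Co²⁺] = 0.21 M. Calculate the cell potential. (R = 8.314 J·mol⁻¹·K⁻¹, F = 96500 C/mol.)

3.49 V

The Co³⁺/Co²⁺ couple has the higher reduction potential and acts as the cathode, so E°_cell = +1.92 − (-1.66) = 3.58 V.
Balancing electrons gives n = 3; the reaction quotient is Q = [Al³⁺]·[Co²⁺]^3/[Co³⁺]^3 = 8790.
E = E° − (RT/nF) ln Q = 3.58 − (8.314×333)/(3×96500) × (9.081) = 3.580 − 0.087 = 3.493 V.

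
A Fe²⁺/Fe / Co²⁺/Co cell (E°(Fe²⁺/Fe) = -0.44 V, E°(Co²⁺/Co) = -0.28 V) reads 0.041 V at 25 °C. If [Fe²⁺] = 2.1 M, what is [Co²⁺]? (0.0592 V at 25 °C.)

From the Nernst equation, log Q = n(E° − E)/0.0592 = 2(0.16 − 0.041)/0.0592 = 4.020, so Q = 1.05 × 10^4.
With Q = [Fe²⁺]/[Co²⁺] and the known concentrations, [Co²⁺] in the denominator gives [Co²⁺] = 2 × 10^-4 M.

2 × 10^-4 M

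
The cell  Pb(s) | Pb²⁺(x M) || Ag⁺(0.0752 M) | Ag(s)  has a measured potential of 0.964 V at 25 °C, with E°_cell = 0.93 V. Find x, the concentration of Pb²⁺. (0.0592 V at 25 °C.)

From the Nernst equation, log Q = n(E° − E)/0.0592 = 2(0.93 − 0.964)/0.0592 = -1.149, so Q = 0.0710.
With Q = [Pb²⁺]/[Ag⁺]^2 and the known concentrations, [Pb²⁺] in the numerator gives [Pb²⁺] = 4 × 10^-4 M.

4 × 10^-4 M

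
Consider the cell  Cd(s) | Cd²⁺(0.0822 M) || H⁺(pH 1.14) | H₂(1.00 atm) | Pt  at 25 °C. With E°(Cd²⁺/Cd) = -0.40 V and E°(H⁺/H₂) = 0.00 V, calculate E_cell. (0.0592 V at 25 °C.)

0.36 V

The hydrogen couple is the cathode, so E°_cell = 0.40 V; n = 2.
[H⁺] = 10^(−1.14) = 0.072 M, and Q = [Cd²⁺]·P(H₂) / [H⁺]^2 = 15.7.
E = E° − (0.0592/2) log Q = 0.40 − (0.0592/2)(1.195) = 0.365 V.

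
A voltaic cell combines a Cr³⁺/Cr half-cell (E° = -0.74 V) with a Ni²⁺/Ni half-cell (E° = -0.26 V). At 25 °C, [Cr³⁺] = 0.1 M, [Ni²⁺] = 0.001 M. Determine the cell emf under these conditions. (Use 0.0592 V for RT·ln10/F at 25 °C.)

0.411 V

The Ni²⁺/Ni couple has the higher reduction potential and acts as the cathode, so E°_cell = -0.26 − (-0.74) = 0.48 V.
Balancing electrons gives n = 6; the reaction quotient is Q = [Cr³⁺]^2/[Ni²⁺]^3 = 1 × 10^7.
At 25 °C, E = E° − (0.0592/n) log Q = 0.48 − (0.0592/6)(7.000) = 0.480 − 0.069 = 0.411 V.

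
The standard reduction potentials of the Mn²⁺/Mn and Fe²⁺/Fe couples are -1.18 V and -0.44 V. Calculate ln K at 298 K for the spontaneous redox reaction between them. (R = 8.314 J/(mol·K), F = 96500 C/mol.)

ln K = 57.6

E°_cell = -0.44 − (-1.18) = 0.74 V, with n = 2 electrons transferred.
At equilibrium E = 0, so the Nernst equation gives ln K = nFE°/RT = (2)(96500)(0.74)/((8.314)(298)) = 57.65.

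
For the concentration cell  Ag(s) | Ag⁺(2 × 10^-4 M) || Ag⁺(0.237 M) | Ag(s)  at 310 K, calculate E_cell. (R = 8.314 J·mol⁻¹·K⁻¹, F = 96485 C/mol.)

0.19 V

Both half-cells are Ag⁺/Ag, so E°_cell = 0. The concentrated side is the cathode; the cell reaction moves Ag⁺ from high to low concentration with n = 1.
Q = [Ag⁺]_dilute/[Ag⁺]_conc = 2 × 10^-4/0.237 = 8.44 × 10^-4.
E = 0 − (RT/nF) ln Q = −((8.314×310)/(1×96485))(-7.077) = 0.1890 V.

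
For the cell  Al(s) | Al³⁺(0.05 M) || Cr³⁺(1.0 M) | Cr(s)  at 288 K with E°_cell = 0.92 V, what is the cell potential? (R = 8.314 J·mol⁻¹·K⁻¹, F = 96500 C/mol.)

0.945 V

Balancing electrons gives n = 3; the reaction quotient is Q = [Al³⁺]/[Cr³⁺] = 0.0500.
E = E° − (RT/nF) ln Q = 0.92 − (8.314×288)/(3×96500) × (-2.996) = 0.920 + 0.025 = 0.945 V.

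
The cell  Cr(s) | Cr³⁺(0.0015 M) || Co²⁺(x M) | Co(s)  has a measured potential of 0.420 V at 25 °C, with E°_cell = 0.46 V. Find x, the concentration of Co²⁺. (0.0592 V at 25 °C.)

5.8 × 10^-4 M

From the Nernst equation, log Q = n(E° − E)/0.0592 = 6(0.46 − 0.420)/0.0592 = 4.054, so Q = 1.13 × 10^4.
With Q = [Cr³⁺]^2/[Co²⁺]^3 and the known concentrations, [Co²⁺]^3 in the denominator gives [Co²⁺] = 5.8 × 10^-4 M.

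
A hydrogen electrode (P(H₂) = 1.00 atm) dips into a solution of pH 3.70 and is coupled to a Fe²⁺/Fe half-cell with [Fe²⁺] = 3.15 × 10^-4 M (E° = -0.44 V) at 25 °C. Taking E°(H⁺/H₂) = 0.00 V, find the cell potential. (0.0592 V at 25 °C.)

The hydrogen couple is the cathode, so E°_cell = 0.44 V; n = 2.
[H⁺] = 10^(−3.70) = 2 × 10^-4 M, and Q = [Fe²⁺]·P(H₂) / [H⁺]^2 = 7910.
E = E° − (0.0592/2) log Q = 0.44 − (0.0592/2)(3.898) = 0.325 V.

0.32 V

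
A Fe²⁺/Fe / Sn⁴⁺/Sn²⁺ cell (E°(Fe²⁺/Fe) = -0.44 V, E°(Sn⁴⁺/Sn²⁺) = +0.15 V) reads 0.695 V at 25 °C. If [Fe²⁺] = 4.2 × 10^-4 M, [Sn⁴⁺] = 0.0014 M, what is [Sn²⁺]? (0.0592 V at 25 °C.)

9.5 × 10^-4 M

From the Nernst equation, log Q = n(E° − E)/0.0592 = 2(0.59 − 0.695)/0.0592 = -3.547, so Q = 2.84 × 10^-4.
With Q = [Fe²⁺]·[Sn²⁺]/[Sn⁴⁺] and the known concentrations, [Sn²⁺] in the numerator gives [Sn²⁺] = 9.5 × 10^-4 M.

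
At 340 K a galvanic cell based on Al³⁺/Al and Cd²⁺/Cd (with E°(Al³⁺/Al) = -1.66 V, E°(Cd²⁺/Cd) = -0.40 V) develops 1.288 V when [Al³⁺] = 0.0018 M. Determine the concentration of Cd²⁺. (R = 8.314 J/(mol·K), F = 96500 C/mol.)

0.1 M

From the Nernst equation, ln Q = nF(E° − E)/RT = 6×96500×(1.26 − 1.288)/(8.314×340) = -5.735, so Q = 0.00323.
With Q = [Al³⁺]^2/[Cd²⁺]^3 and the known concentrations, [Cd²⁺]^3 in the denominator gives [Cd²⁺] = 0.1 M.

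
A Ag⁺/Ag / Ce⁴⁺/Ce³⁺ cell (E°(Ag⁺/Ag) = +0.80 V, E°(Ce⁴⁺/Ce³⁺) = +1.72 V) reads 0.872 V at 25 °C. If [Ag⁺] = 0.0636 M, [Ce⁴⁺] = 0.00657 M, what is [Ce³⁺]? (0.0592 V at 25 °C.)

0.67 M

From the Nernst equation, log Q = n(E° − E)/0.0592 = 1(0.92 − 0.872)/0.0592 = 0.811, so Q = 6.47.
With Q = [Ag⁺]·[Ce³⁺]/[Ce⁴⁺] and the known concentrations, [Ce³⁺] in the numerator gives [Ce³⁺] = 0.67 M.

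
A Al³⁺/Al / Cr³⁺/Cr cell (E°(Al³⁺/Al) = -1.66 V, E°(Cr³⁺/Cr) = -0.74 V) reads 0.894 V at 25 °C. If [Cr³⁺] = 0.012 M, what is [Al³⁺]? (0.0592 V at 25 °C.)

0.25 M

From the Nernst equation, log Q = n(E° − E)/0.0592 = 3(0.92 − 0.894)/0.0592 = 1.318, so Q = 20.8.
With Q = [Al³⁺]/[Cr³⁺] and the known concentrations, [Al³⁺] in the numerator gives [Al³⁺] = 0.25 M.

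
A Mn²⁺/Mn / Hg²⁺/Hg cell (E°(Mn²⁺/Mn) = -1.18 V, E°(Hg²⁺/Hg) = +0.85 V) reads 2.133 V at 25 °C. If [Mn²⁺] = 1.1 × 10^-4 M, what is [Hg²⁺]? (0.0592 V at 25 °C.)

0.33 M

From the Nernst equation, log Q = n(E° − E)/0.0592 = 2(2.03 − 2.133)/0.0592 = -3.480, so Q = 3.31 × 10^-4.
With Q = [Mn²⁺]/[Hg²⁺] and the known concentrations, [Hg²⁺] in the denominator gives [Hg²⁺] = 0.33 M.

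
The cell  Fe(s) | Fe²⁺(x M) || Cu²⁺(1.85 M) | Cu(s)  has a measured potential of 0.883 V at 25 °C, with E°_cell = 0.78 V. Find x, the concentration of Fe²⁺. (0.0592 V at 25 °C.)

6.1 × 10^-4 M

From the Nernst equation, log Q = n(E° − E)/0.0592 = 2(0.78 − 0.883)/0.0592 = -3.480, so Q = 3.31 × 10^-4.
With Q = [Fe²⁺]/[Cu²⁺] and the known concentrations, [Fe²⁺] in the numerator gives [Fe²⁺] = 6.1 × 10^-4 M.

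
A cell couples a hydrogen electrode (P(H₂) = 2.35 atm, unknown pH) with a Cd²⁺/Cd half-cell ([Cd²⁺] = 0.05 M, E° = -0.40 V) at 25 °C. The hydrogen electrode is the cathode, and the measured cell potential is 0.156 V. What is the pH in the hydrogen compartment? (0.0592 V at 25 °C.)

E°_cell = 0.40 V and n = 2.
log Q = n(E° − E)/0.0592 = 2×(0.40 − 0.156)/0.0592 = 8.243.
With Q = [Cd²⁺]·P(H₂) / [H⁺]^2, solving for [H⁺] gives log[H⁺] = -4.587, so pH = 4.59.

pH = 4.59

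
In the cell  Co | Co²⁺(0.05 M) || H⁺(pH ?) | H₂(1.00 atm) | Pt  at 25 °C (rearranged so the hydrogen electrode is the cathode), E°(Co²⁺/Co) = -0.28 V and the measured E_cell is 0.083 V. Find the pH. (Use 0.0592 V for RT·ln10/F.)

pH = 3.98

E°_cell = 0.28 V and n = 2.
log Q = n(E° − E)/0.0592 = 2×(0.28 − 0.083)/0.0592 = 6.655.
With Q = [Co²⁺]·P(H₂) / [H⁺]^2, solving for [H⁺] gives log[H⁺] = -3.978, so pH = 3.98.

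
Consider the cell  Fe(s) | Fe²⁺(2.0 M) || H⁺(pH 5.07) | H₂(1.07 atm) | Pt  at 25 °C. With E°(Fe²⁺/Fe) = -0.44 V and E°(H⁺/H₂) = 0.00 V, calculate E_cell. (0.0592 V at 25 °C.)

The hydrogen couple is the cathode, so E°_cell = 0.44 V; n = 2.
[H⁺] = 10^(−5.07) = 8.5 × 10^-6 M, and Q = [Fe²⁺]·P(H₂) / [H⁺]^2 = 2.95 × 10^10.
E = E° − (0.0592/2) log Q = 0.44 − (0.0592/2)(10.470) = 0.130 V.

0.13 V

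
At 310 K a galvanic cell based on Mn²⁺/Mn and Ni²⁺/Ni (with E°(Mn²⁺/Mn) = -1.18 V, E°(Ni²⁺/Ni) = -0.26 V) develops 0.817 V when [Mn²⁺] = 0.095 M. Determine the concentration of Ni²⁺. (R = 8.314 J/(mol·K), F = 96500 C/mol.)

From the Nernst equation, ln Q = nF(E° − E)/RT = 2×96500×(0.92 − 0.817)/(8.314×310) = 7.713, so Q = 2240.
With Q = [Mn²⁺]/[Ni²⁺] and the known concentrations, [Ni²⁺] in the denominator gives [Ni²⁺] = 4.2 × 10^-5 M.

4.2 × 10^-5 M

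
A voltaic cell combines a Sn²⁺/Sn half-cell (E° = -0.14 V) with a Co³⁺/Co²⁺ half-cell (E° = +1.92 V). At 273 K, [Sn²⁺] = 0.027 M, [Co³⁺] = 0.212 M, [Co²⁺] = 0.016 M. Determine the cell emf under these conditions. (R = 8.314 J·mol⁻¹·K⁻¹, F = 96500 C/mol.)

The Co³⁺/Co²⁺ couple has the higher reduction potential and acts as the cathode, so E°_cell = +1.92 − (-0.14) = 2.06 V.
Balancing electrons gives n = 2; the reaction quotient is Q = [Sn²⁺]·[Co²⁺]^2/[Co³⁺]^2 = 1.54 × 10^-4.
E = E° − (RT/nF) ln Q = 2.06 − (8.314×273)/(2×96500) × (-8.780) = 2.060 + 0.103 = 2.163 V.

2.16 V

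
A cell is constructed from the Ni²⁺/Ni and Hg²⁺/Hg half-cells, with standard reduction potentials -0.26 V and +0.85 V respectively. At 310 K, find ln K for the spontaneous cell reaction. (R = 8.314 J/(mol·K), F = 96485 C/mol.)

E°_cell = +0.85 − (-0.26) = 1.11 V, with n = 2 electrons transferred.
At equilibrium E = 0, so the Nernst equation gives ln K = nFE°/RT = (2)(96485)(1.11)/((8.314)(310)) = 83.11.

ln K = 83.1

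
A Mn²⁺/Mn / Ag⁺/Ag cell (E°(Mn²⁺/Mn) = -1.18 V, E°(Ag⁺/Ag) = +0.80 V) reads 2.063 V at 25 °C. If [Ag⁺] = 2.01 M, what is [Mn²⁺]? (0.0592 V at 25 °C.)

0.0063 M

From the Nernst equation, log Q = n(E° − E)/0.0592 = 2(1.98 − 2.063)/0.0592 = -2.804, so Q = 0.00157.
With Q = [Mn²⁺]/[Ag⁺]^2 and the known concentrations, [Mn²⁺] in the numerator gives [Mn²⁺] = 0.0063 M.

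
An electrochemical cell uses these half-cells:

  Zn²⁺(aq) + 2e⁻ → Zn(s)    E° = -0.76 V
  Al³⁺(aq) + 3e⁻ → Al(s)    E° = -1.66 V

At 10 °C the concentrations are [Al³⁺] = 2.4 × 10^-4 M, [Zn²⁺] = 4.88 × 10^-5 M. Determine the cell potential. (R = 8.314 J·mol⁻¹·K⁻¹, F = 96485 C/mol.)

0.847 V

The Zn²⁺/Zn couple has the higher reduction potential and acts as the cathode, so E°_cell = -0.76 − (-1.66) = 0.90 V.
Balancing electrons gives n = 6; the reaction quotient is Q = [Al³⁺]^2/[Zn²⁺]^3 = 4.96 × 10^5.
E = E° − (RT/nF) ln Q = 0.90 − (8.314×283)/(6×96485) × (13.114) = 0.900 − 0.053 = 0.847 V.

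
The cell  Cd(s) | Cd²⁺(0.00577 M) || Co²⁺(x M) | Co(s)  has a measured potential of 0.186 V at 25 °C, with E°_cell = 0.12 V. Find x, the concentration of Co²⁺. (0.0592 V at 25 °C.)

0.98 M

From the Nernst equation, log Q = n(E° − E)/0.0592 = 2(0.12 − 0.186)/0.0592 = -2.230, so Q = 0.00589.
With Q = [Cd²⁺]/[Co²⁺] and the known concentrations, [Co²⁺] in the denominator gives [Co²⁺] = 0.98 M.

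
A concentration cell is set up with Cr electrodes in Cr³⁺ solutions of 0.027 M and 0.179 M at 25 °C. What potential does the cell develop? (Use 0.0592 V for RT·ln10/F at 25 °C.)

Both half-cells are Cr³⁺/Cr, so E°_cell = 0. The concentrated side is the cathode; the cell reaction moves Cr³⁺ from high to low concentration with n = 3.
Q = [Cr³⁺]_dilute/[Cr³⁺]_conc = 0.027/0.179 = 0.151.
E = 0 − (0.0592/3) log Q = −(0.0592/3)(-0.821) = 0.0162 V.

0.016 V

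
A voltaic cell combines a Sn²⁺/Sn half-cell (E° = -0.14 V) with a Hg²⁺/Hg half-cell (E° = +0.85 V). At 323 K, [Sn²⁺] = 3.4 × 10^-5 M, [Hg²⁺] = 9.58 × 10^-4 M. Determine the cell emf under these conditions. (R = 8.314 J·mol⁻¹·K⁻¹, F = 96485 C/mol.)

The Hg²⁺/Hg couple has the higher reduction potential and acts as the cathode, so E°_cell = +0.85 − (-0.14) = 0.99 V.
Balancing electrons gives n = 2; the reaction quotient is Q = [Sn²⁺]/[Hg²⁺] = 0.0355.
E = E° − (RT/nF) ln Q = 0.99 − (8.314×323)/(2×96485) × (-3.338) = 0.990 + 0.046 = 1.036 V.

1.04 V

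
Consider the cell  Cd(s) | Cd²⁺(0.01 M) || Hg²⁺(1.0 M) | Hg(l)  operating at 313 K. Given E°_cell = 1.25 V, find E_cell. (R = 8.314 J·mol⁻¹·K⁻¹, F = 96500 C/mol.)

1.31 V

Balancing electrons gives n = 2; the reaction quotient is Q = [Cd²⁺]/[Hg²⁺] = 0.0100.
E = E° − (RT/nF) ln Q = 1.25 − (8.314×313)/(2×96500) × (-4.605) = 1.250 + 0.062 = 1.312 V.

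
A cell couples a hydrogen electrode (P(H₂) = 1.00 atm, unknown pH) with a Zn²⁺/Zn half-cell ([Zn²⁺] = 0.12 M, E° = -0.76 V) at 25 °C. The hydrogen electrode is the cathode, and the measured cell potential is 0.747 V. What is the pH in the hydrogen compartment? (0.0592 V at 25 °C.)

pH = 0.68

E°_cell = 0.76 V and n = 2.
log Q = n(E° − E)/0.0592 = 2×(0.76 − 0.747)/0.0592 = 0.439.
With Q = [Zn²⁺]·P(H₂) / [H⁺]^2, solving for [H⁺] gives log[H⁺] = -0.680, so pH = 0.68.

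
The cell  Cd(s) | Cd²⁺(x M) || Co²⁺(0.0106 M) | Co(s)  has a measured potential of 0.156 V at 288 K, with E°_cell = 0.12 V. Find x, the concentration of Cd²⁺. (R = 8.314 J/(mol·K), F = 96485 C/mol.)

5.8 × 10^-4 M

From the Nernst equation, ln Q = nF(E° − E)/RT = 2×96485×(0.12 − 0.156)/(8.314×288) = -2.901, so Q = 0.0550.
With Q = [Cd²⁺]/[Co²⁺] and the known concentrations, [Cd²⁺] in the numerator gives [Cd²⁺] = 5.8 × 10^-4 M.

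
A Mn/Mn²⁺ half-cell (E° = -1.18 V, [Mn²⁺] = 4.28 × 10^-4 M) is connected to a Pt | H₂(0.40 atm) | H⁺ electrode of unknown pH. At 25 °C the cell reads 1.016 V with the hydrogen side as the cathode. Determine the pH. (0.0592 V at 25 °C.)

pH = 4.65

E°_cell = 1.18 V and n = 2.
log Q = n(E° − E)/0.0592 = 2×(1.18 − 1.016)/0.0592 = 5.541.
With Q = [Mn²⁺]·P(H₂) / [H⁺]^2, solving for [H⁺] gives log[H⁺] = -4.654, so pH = 4.65.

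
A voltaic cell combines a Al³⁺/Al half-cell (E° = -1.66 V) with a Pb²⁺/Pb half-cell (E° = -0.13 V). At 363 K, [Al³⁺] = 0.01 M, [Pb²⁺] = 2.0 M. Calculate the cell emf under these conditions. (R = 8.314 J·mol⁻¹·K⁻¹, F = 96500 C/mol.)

The Pb²⁺/Pb couple has the higher reduction potential and acts as the cathode, so E°_cell = -0.13 − (-1.66) = 1.53 V.
Balancing electrons gives n = 6; the reaction quotient is Q = [Al³⁺]^2/[Pb²⁺]^3 = 1.25 × 10^-5.
E = E° − (RT/nF) ln Q = 1.53 − (8.314×363)/(6×96500) × (-11.290) = 1.530 + 0.059 = 1.589 V.

1.59 V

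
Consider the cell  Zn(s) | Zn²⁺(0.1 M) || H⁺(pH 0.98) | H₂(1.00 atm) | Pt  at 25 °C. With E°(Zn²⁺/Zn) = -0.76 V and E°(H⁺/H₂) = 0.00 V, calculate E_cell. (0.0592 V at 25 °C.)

The hydrogen couple is the cathode, so E°_cell = 0.76 V; n = 2.
[H⁺] = 10^(−0.98) = 0.10 M, and Q = [Zn²⁺]·P(H₂) / [H⁺]^2 = 9.12.
E = E° − (0.0592/2) log Q = 0.76 − (0.0592/2)(0.960) = 0.732 V.

0.73 V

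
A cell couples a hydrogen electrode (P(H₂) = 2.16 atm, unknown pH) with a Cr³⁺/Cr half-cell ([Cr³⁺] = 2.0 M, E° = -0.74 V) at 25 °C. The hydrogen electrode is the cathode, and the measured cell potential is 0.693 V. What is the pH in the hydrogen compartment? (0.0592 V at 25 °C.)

E°_cell = 0.74 V and n = 6.
log Q = n(E° − E)/0.0592 = 6×(0.74 − 0.693)/0.0592 = 4.764.
With Q = [Cr³⁺]^2·P(H₂)^3 / [H⁺]^6, solving for [H⁺] gives log[H⁺] = -0.526, so pH = 0.53.

pH = 0.53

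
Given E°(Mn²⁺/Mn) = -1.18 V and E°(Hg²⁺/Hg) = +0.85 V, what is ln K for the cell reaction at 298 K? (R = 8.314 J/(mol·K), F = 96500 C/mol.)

E°_cell = +0.85 − (-1.18) = 2.03 V, with n = 2 electrons transferred.
At equilibrium E = 0, so the Nernst equation gives ln K = nFE°/RT = (2)(96500)(2.03)/((8.314)(298)) = 158.13.

ln K = 158.1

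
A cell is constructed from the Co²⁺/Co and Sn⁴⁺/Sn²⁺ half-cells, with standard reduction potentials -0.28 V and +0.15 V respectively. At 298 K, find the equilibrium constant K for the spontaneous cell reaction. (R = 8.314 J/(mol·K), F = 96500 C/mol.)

E°_cell = +0.15 − (-0.28) = 0.43 V, with n = 2 electrons transferred.
At equilibrium E = 0, so the Nernst equation gives ln K = nFE°/RT = (2)(96500)(0.43)/((8.314)(298)) = 33.50.
K = e^33.50 = 3.5 × 10^14.

3.5 × 10^14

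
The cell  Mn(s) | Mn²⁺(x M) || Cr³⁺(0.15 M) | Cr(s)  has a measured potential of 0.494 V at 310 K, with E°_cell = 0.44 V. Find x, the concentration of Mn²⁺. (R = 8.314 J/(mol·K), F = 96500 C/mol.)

From the Nernst equation, ln Q = nF(E° − E)/RT = 6×96500×(0.44 − 0.494)/(8.314×310) = -12.131, so Q = 5.39 × 10^-6.
With Q = [Mn²⁺]^3/[Cr³⁺]^2 and the known concentrations, [Mn²⁺]^3 in the numerator gives [Mn²⁺] = 0.0049 M.

0.0049 M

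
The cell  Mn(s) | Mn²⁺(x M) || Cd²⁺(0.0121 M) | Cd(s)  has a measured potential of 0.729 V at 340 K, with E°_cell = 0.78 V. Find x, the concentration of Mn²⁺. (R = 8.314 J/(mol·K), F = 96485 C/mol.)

From the Nernst equation, ln Q = nF(E° − E)/RT = 2×96485×(0.78 − 0.729)/(8.314×340) = 3.482, so Q = 32.5.
With Q = [Mn²⁺]/[Cd²⁺] and the known concentrations, [Mn²⁺] in the numerator gives [Mn²⁺] = 0.39 M.

0.39 M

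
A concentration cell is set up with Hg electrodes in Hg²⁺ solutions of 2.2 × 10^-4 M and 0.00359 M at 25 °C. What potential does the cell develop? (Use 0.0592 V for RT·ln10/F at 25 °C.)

Both half-cells are Hg²⁺/Hg, so E°_cell = 0. The concentrated side is the cathode; the cell reaction moves Hg²⁺ from high to low concentration with n = 2.
Q = [Hg²⁺]_dilute/[Hg²⁺]_conc = 2.2 × 10^-4/0.00359 = 0.0613.
E = 0 − (0.0592/2) log Q = −(0.0592/2)(-1.213) = 0.0359 V.

0.036 V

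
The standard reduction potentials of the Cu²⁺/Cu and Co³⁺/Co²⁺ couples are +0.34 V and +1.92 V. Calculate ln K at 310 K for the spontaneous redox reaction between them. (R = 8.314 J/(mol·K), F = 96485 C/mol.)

E°_cell = +1.92 − (+0.34) = 1.58 V, with n = 2 electrons transferred.
At equilibrium E = 0, so the Nernst equation gives ln K = nFE°/RT = (2)(96485)(1.58)/((8.314)(310)) = 118.30.

ln K = 118.3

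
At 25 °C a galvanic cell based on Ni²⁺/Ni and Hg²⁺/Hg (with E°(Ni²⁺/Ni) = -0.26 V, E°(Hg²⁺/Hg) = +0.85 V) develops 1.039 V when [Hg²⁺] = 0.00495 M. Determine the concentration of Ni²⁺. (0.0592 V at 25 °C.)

From the Nernst equation, log Q = n(E° − E)/0.0592 = 2(1.11 − 1.039)/0.0592 = 2.399, so Q = 250.
With Q = [Ni²⁺]/[Hg²⁺] and the known concentrations, [Ni²⁺] in the numerator gives [Ni²⁺] = 1.2 M.

1.2 M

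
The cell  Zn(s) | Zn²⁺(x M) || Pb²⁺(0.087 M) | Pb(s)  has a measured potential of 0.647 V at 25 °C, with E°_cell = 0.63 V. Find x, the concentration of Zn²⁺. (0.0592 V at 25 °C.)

0.023 M

From the Nernst equation, log Q = n(E° − E)/0.0592 = 2(0.63 − 0.647)/0.0592 = -0.574, so Q = 0.266.
With Q = [Zn²⁺]/[Pb²⁺] and the known concentrations, [Zn²⁺] in the numerator gives [Zn²⁺] = 0.023 M.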